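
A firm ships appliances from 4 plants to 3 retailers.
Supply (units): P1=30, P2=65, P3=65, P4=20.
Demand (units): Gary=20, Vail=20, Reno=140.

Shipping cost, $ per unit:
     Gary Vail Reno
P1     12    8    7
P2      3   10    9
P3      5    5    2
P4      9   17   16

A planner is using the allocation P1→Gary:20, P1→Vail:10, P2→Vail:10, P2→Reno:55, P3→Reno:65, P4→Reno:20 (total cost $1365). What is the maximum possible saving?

240

Current plan cost = 20·12 + 10·8 + 10·10 + 55·9 + 65·2 + 20·16 = $1365.
Optimal plan:
  P1→Vail: 20 × $8 = $160
  P1→Reno: 10 × $7 = $70
  P2→Reno: 65 × $9 = $585
  P3→Reno: 65 × $2 = $130
  P4→Gary: 20 × $9 = $180
Optimal cost = $1125.
Saving = 1365 − 1125 = $240.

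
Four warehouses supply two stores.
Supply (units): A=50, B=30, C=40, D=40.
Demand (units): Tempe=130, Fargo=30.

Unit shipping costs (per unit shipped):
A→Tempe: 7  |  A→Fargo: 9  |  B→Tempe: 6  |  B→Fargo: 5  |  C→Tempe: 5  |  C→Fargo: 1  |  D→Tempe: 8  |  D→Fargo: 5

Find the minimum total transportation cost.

930

A cheapest plan:
  A->Tempe: 50 × 7 = 350
  B->Tempe: 30 × 6 = 180
  C->Tempe: 10 × 5 = 50
  C->Fargo: 30 × 1 = 30
  D->Tempe: 40 × 8 = 320
Total = 350 + 180 + 50 + 30 + 320 = 930.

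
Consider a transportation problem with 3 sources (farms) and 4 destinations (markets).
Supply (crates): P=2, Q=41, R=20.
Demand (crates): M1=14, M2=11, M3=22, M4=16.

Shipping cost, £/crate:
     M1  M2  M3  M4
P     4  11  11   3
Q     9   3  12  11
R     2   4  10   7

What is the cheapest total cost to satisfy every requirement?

461

A cheapest plan:
  P to M4: 2 crates
  Q to M2: 11 crates
  Q to M3: 22 crates
  Q to M4: 8 crates
  R to M1: 14 crates
  R to M4: 6 crates
Total cost = £461.
(Supply check: P ships 2; Q ships 41; R ships 20.)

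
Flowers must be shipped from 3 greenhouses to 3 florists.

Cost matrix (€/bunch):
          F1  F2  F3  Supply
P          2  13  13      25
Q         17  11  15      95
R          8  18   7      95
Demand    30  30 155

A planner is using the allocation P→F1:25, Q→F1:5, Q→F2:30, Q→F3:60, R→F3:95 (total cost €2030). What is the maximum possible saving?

5

Current plan cost = 25·2 + 5·17 + 30·11 + 60·15 + 95·7 = €2030.
Optimal plan:
  P–F1: 25 × €2 = €50
  Q–F2: 30 × €11 = €330
  Q–F3: 65 × €15 = €975
  R–F1: 5 × €8 = €40
  R–F3: 90 × €7 = €630
Optimal cost = €2025.
Saving = 2030 − 2025 = €5.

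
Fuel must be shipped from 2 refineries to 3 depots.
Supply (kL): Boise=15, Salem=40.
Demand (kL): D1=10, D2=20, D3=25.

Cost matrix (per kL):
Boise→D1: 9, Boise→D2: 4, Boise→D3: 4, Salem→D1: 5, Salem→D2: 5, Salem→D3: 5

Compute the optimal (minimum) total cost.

260

An optimal shipping plan:
  Boise->D2: 15 × 4 = 60
  Salem->D1: 10 × 5 = 50
  Salem->D2: 5 × 5 = 25
  Salem->D3: 25 × 5 = 125
Total = 60 + 50 + 25 + 125 = 260.
(Supply check: Boise ships 15; Salem ships 40.)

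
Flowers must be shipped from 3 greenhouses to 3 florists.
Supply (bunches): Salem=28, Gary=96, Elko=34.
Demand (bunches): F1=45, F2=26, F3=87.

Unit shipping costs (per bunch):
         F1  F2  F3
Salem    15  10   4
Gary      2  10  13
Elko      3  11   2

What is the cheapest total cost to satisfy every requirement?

A cheapest plan:
  Salem–F3: 28 bunches
  Gary–F1: 45 bunches
  Gary–F2: 26 bunches
  Gary–F3: 25 bunches
  Elko–F3: 34 bunches
Total cost = 855.
(Supply check: Salem ships 28; Gary ships 96; Elko ships 34.)

855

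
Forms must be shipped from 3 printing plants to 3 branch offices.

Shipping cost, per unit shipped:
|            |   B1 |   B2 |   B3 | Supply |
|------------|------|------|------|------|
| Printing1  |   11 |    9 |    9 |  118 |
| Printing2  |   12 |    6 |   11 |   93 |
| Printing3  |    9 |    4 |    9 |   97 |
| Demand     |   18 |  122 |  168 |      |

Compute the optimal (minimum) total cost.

2348

An optimal shipping plan:
  Printing1 to B3: 118 × 9 = 1062
  Printing2 to B2: 43 × 6 = 258
  Printing2 to B3: 50 × 11 = 550
  Printing3 to B1: 18 × 9 = 162
  Printing3 to B2: 79 × 4 = 316
Total = 1062 + 258 + 550 + 162 + 316 = 2348.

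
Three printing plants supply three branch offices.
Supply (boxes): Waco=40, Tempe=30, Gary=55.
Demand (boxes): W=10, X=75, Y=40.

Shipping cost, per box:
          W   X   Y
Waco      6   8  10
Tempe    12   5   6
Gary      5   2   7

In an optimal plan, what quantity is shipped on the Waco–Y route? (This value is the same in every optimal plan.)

10

Solving gives:
  Waco to W: 10 × 6 = 60
  Waco to X: 20 × 8 = 160
  Waco to Y: 10 × 10 = 100
  Tempe to Y: 30 × 6 = 180
  Gary to X: 55 × 2 = 110
Total cost = 610.
So Waco→Y carries 10 boxes.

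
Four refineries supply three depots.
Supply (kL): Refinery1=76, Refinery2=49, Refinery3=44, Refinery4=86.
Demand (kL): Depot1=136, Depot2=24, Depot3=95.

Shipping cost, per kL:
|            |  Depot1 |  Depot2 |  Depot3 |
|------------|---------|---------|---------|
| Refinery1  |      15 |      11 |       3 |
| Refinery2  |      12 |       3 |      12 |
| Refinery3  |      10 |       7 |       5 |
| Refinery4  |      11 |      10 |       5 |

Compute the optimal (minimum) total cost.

An optimal shipping plan:
  Refinery1–Depot3: 76 × 3 = 228
  Refinery2–Depot1: 25 × 12 = 300
  Refinery2–Depot2: 24 × 3 = 72
  Refinery3–Depot1: 44 × 10 = 440
  Refinery4–Depot1: 67 × 11 = 737
  Refinery4–Depot3: 19 × 5 = 95
Total = 228 + 300 + 72 + 440 + 737 + 95 = 1872.
(Supply check: Refinery1 ships 76; Refinery2 ships 49; Refinery3 ships 44; Refinery4 ships 86.)

1872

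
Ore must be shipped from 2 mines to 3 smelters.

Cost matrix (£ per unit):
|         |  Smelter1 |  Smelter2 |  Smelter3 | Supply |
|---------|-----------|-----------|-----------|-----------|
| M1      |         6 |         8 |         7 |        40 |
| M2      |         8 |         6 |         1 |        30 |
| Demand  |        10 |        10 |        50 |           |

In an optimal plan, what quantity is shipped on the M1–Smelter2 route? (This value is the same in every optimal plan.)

Solving gives:
  M1 to Smelter1: 10 × £6 = £60
  M1 to Smelter2: 10 × £8 = £80
  M1 to Smelter3: 20 × £7 = £140
  M2 to Smelter3: 30 × £1 = £30
Total cost = £310.
So M1→Smelter2 carries 10 tons.

10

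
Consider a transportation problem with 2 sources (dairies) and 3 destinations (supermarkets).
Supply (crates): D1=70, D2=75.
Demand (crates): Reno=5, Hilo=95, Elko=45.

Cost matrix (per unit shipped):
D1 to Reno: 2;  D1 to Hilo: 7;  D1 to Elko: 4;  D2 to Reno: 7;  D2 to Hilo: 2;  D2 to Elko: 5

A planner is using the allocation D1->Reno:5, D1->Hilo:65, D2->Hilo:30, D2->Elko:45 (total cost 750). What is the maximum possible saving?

Current plan cost = 5·2 + 65·7 + 30·2 + 45·5 = 750.
Optimal plan:
  D1 to Reno: 5 × 2 = 10
  D1 to Hilo: 20 × 7 = 140
  D1 to Elko: 45 × 4 = 180
  D2 to Hilo: 75 × 2 = 150
Optimal cost = 480.
Saving = 750 − 480 = 270.

270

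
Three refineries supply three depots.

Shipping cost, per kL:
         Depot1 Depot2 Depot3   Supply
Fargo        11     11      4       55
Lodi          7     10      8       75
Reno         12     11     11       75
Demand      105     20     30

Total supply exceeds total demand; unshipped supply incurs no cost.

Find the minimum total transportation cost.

1200

An optimal shipping plan:
  Fargo–Depot1: 25 kL
  Fargo–Depot3: 30 kL
  Lodi–Depot1: 75 kL
  Reno–Depot1: 5 kL
  Reno–Depot2: 20 kL
Total cost = 1200.
(Supply check: Fargo ships 55; Lodi ships 75; Reno ships 25.)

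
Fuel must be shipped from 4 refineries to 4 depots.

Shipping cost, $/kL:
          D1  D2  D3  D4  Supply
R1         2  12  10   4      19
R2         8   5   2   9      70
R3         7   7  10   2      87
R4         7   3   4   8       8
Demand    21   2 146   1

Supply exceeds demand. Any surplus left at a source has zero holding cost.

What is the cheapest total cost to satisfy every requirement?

Optimal allocation:
  R1->D1: 19 × $2 = $38
  R2->D3: 70 × $2 = $140
  R3->D1: 2 × $7 = $14
  R3->D2: 2 × $7 = $14
  R3->D3: 68 × $10 = $680
  R3->D4: 1 × $2 = $2
  R4->D3: 8 × $4 = $32
Total = 38 + 140 + 14 + 14 + 680 + 2 + 32 = $920.
(Supply check: R1 ships 19; R2 ships 70; R3 ships 73; R4 ships 8.)

920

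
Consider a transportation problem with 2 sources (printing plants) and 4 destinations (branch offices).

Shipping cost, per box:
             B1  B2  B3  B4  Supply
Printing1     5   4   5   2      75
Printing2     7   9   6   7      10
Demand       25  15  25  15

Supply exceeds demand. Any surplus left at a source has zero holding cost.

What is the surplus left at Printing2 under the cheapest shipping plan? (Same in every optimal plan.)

5

Minimum-cost shipments:
  Printing1→B1: 25 × 5 = 125
  Printing1→B2: 15 × 4 = 60
  Printing1→B3: 20 × 5 = 100
  Printing1→B4: 15 × 2 = 30
  Printing2→B3: 5 × 6 = 30
Total cost = 345.
Printing2 ships 5 of its 10, leaving 5.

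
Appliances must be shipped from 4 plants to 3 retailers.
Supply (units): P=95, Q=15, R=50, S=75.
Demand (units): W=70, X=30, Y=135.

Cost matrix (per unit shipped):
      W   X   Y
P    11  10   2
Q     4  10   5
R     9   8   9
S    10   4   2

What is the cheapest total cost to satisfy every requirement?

One minimum-cost allocation:
  P to Y: 95 × 2 = 190
  Q to W: 15 × 4 = 60
  R to W: 50 × 9 = 450
  S to W: 5 × 10 = 50
  S to X: 30 × 4 = 120
  S to Y: 40 × 2 = 80
Total = 190 + 60 + 450 + 50 + 120 + 80 = 950.

950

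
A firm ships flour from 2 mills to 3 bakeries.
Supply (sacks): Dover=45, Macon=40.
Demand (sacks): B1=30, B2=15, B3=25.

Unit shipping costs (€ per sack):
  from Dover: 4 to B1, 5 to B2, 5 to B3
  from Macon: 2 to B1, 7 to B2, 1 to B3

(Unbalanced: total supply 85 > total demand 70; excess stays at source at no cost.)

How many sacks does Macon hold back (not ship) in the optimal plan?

Minimum-cost shipments:
  Dover to B1: 15 × €4 = €60
  Dover to B2: 15 × €5 = €75
  Macon to B1: 15 × €2 = €30
  Macon to B3: 25 × €1 = €25
Total cost = €190.
Macon ships 40 of its 40, leaving 0.

0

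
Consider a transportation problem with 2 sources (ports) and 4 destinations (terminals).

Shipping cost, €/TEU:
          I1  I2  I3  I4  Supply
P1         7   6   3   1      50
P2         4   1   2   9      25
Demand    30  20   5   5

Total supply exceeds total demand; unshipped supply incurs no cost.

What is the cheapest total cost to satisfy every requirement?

235

An optimal shipping plan:
  P1 to I1: 25 × €7 = €175
  P1 to I3: 5 × €3 = €15
  P1 to I4: 5 × €1 = €5
  P2 to I1: 5 × €4 = €20
  P2 to I2: 20 × €1 = €20
Total = 175 + 15 + 5 + 20 + 20 = €235.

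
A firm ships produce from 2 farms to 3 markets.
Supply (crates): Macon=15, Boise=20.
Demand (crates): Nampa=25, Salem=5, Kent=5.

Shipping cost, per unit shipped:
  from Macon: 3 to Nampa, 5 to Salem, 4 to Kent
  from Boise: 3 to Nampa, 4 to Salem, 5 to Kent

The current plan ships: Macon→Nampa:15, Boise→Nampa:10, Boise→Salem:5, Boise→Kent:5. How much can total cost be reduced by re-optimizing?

5

Current plan cost = 15·3 + 10·3 + 5·4 + 5·5 = 120.
Optimal plan:
  Macon→Nampa: 10 × 3 = 30
  Macon→Kent: 5 × 4 = 20
  Boise→Nampa: 15 × 3 = 45
  Boise→Salem: 5 × 4 = 20
Optimal cost = 115.
Saving = 120 − 115 = 5.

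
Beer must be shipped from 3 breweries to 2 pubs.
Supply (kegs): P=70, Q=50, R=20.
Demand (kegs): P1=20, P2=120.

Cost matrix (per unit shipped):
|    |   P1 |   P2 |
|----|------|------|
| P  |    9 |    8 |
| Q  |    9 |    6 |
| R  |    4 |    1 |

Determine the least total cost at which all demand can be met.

One minimum-cost allocation:
  P to P1: 20 × 9 = 180
  P to P2: 50 × 8 = 400
  Q to P2: 50 × 6 = 300
  R to P2: 20 × 1 = 20
Total = 180 + 400 + 300 + 20 = 900.

900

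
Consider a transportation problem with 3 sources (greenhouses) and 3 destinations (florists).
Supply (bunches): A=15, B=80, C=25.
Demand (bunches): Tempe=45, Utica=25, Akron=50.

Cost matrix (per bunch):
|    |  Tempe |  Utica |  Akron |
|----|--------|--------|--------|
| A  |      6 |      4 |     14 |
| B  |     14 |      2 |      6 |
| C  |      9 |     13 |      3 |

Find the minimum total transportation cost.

735

An optimal shipping plan:
  A→Tempe: 15 bunches
  B→Tempe: 5 bunches
  B→Utica: 25 bunches
  B→Akron: 50 bunches
  C→Tempe: 25 bunches
Total cost = 735.
(Supply check: A ships 15; B ships 80; C ships 25.)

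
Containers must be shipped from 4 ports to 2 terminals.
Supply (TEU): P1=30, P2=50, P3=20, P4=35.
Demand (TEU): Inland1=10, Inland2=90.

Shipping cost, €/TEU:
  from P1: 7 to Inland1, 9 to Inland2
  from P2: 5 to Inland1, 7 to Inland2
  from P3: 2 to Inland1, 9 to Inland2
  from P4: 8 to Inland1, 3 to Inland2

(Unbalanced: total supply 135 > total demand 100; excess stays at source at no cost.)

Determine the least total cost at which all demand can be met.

520

An optimal shipping plan:
  P1 to Inland2: 5 TEU
  P2 to Inland2: 50 TEU
  P3 to Inland1: 10 TEU
  P4 to Inland2: 35 TEU
Total cost = €520.
(Supply check: P1 ships 5; P2 ships 50; P3 ships 10; P4 ships 35.)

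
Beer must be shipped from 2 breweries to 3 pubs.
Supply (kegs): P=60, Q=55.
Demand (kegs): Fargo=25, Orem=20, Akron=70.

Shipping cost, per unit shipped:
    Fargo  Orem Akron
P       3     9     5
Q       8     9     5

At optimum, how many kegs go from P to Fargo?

25

Optimal shipments:
  P->Fargo: 25 × 3 = 75
  P->Orem: 20 × 9 = 180
  P->Akron: 15 × 5 = 75
  Q->Akron: 55 × 5 = 275
Total cost = 605.
So P→Fargo carries 25 kegs.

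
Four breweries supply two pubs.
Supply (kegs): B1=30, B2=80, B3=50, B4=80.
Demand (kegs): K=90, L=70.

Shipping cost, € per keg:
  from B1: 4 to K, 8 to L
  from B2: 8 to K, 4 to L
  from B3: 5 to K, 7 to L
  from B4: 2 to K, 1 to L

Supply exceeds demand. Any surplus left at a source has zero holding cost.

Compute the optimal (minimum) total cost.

460

One minimum-cost allocation:
  B1 to K: 30 × €4 = €120
  B3 to K: 50 × €5 = €250
  B4 to K: 10 × €2 = €20
  B4 to L: 70 × €1 = €70
Total = 120 + 250 + 20 + 70 = €460.
(Supply check: B1 ships 30; B2 ships 0; B3 ships 50; B4 ships 80.)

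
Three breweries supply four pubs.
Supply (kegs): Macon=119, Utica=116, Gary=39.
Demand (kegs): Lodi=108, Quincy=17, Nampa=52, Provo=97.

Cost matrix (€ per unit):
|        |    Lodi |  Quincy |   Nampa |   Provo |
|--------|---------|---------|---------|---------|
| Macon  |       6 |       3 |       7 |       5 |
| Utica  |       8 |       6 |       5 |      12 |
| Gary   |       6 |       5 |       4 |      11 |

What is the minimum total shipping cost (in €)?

1572

One minimum-cost allocation:
  Macon→Lodi: 5 × €6 = €30
  Macon→Quincy: 17 × €3 = €51
  Macon→Provo: 97 × €5 = €485
  Utica→Lodi: 64 × €8 = €512
  Utica→Nampa: 52 × €5 = €260
  Gary→Lodi: 39 × €6 = €234
Total = 30 + 51 + 485 + 512 + 260 + 234 = €1572.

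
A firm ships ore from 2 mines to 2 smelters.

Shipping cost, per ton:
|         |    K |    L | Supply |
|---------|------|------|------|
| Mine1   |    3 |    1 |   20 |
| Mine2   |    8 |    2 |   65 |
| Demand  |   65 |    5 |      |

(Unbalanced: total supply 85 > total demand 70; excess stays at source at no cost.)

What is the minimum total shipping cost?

430

A cheapest plan:
  Mine1 to K: 20 × 3 = 60
  Mine2 to K: 45 × 8 = 360
  Mine2 to L: 5 × 2 = 10
Total = 60 + 360 + 10 = 430.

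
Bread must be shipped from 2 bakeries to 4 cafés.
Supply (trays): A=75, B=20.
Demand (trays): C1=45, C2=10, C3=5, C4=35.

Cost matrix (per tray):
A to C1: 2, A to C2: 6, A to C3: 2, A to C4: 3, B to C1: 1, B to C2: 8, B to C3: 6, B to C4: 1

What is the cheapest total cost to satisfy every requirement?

225

An optimal shipping plan:
  A→C1: 45 trays
  A→C2: 10 trays
  A→C3: 5 trays
  A→C4: 15 trays
  B→C4: 20 trays
Total cost = 225.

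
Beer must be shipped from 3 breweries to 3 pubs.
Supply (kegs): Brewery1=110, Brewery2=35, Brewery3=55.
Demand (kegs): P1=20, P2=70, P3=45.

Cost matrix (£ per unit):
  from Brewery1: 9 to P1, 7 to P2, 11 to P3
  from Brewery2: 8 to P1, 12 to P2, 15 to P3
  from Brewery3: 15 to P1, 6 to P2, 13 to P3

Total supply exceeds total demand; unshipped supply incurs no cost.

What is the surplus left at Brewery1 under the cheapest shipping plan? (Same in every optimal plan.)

Minimum-cost shipments:
  Brewery1->P2: 15 kegs
  Brewery1->P3: 45 kegs
  Brewery2->P1: 20 kegs
  Brewery3->P2: 55 kegs
Total cost = £1090.
Brewery1 ships 60 of its 110, leaving 50.

50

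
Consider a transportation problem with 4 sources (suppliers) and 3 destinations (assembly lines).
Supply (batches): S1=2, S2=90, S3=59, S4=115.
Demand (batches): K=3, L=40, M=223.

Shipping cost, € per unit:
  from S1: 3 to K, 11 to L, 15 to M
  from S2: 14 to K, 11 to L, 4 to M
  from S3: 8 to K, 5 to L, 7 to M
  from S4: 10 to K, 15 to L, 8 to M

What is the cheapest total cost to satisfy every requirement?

1620

An optimal shipping plan:
  S1–K: 2 × €3 = €6
  S2–M: 90 × €4 = €360
  S3–K: 1 × €8 = €8
  S3–L: 40 × €5 = €200
  S3–M: 18 × €7 = €126
  S4–M: 115 × €8 = €920
Total = 6 + 360 + 8 + 200 + 126 + 920 = €1620.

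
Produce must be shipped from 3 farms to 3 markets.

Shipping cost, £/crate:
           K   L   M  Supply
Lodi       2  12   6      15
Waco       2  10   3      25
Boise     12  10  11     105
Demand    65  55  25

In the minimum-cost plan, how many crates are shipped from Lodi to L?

Solving gives:
  Lodi→K: 15 × £2 = £30
  Waco→K: 25 × £2 = £50
  Boise→K: 25 × £12 = £300
  Boise→L: 55 × £10 = £550
  Boise→M: 25 × £11 = £275
Total cost = £1205.
The route Lodi→L is not used.

0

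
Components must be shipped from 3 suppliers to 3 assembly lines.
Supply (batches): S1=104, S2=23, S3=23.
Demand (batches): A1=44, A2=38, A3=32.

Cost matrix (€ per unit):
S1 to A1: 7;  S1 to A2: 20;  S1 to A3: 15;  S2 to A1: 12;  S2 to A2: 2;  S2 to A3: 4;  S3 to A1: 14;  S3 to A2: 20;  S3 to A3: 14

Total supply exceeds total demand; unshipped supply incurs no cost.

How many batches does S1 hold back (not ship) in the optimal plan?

36

An optimal plan:
  S1–A1: 44 × €7 = €308
  S1–A2: 15 × €20 = €300
  S1–A3: 9 × €15 = €135
  S2–A2: 23 × €2 = €46
  S3–A3: 23 × €14 = €322
Total cost = €1111.
S1 ships 68 of its 104, leaving 36.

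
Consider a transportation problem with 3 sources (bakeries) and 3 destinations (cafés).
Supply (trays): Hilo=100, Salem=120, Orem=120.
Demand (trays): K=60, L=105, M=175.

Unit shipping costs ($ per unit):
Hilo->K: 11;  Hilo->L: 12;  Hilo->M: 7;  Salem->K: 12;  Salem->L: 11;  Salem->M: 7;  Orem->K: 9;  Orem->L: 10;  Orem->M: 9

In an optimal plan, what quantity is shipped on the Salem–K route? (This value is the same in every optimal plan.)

0

The minimum-cost plan:
  Hilo→M: 100 × $7 = $700
  Salem→L: 45 × $11 = $495
  Salem→M: 75 × $7 = $525
  Orem→K: 60 × $9 = $540
  Orem→L: 60 × $10 = $600
Total cost = $2860.
The route Salem→K is not used.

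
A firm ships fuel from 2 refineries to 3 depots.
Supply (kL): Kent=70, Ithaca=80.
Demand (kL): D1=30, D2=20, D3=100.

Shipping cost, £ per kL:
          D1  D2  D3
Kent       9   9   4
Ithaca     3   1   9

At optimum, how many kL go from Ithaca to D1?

30

Solving gives:
  Kent->D3: 70 × £4 = £280
  Ithaca->D1: 30 × £3 = £90
  Ithaca->D2: 20 × £1 = £20
  Ithaca->D3: 30 × £9 = £270
Total cost = £660.
So Ithaca→D1 carries 30 kL.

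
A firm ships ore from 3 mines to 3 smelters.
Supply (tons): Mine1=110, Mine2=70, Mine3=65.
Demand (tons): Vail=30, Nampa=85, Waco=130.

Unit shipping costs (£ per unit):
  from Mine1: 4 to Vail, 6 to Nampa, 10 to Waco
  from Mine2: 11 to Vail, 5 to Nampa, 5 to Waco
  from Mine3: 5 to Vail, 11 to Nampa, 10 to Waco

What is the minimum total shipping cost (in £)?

1585

Optimal allocation:
  Mine1–Vail: 25 × £4 = £100
  Mine1–Nampa: 85 × £6 = £510
  Mine2–Waco: 70 × £5 = £350
  Mine3–Vail: 5 × £5 = £25
  Mine3–Waco: 60 × £10 = £600
Total = 100 + 510 + 350 + 25 + 600 = £1585.
(Supply check: Mine1 ships 110; Mine2 ships 70; Mine3 ships 65.)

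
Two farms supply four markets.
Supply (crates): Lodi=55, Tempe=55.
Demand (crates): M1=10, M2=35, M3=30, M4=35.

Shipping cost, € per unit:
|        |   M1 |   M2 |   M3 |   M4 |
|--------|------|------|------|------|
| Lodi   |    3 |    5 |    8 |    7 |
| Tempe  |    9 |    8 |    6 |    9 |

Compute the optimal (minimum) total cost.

One minimum-cost allocation:
  Lodi->M1: 10 × €3 = €30
  Lodi->M2: 35 × €5 = €175
  Lodi->M4: 10 × €7 = €70
  Tempe->M3: 30 × €6 = €180
  Tempe->M4: 25 × €9 = €225
Total = 30 + 175 + 70 + 180 + 225 = €680.

680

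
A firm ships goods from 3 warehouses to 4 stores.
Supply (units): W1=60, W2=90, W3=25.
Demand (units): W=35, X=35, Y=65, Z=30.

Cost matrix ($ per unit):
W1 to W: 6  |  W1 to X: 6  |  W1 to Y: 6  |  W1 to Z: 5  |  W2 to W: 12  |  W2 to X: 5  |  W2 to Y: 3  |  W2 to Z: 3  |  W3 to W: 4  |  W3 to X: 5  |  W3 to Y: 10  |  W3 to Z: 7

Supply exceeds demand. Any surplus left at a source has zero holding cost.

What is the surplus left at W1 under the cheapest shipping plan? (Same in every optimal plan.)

10

Minimum-cost shipments:
  W1->W: 10 units
  W1->X: 35 units
  W1->Z: 5 units
  W2->Y: 65 units
  W2->Z: 25 units
  W3->W: 25 units
Total cost = $665.
W1 ships 50 of its 60, leaving 10.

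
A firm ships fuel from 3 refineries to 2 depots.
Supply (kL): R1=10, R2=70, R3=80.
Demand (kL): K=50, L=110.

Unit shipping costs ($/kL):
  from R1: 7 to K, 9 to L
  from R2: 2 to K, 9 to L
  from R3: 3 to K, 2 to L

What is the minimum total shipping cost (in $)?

An optimal shipping plan:
  R1 to L: 10 kL
  R2 to K: 50 kL
  R2 to L: 20 kL
  R3 to L: 80 kL
Total cost = $530.
(Supply check: R1 ships 10; R2 ships 70; R3 ships 80.)

530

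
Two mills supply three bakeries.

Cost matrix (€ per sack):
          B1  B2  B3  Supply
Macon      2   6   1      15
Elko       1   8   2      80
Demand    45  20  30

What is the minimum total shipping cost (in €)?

A cheapest plan:
  Macon to B2: 15 × €6 = €90
  Elko to B1: 45 × €1 = €45
  Elko to B2: 5 × €8 = €40
  Elko to B3: 30 × €2 = €60
Total = 90 + 45 + 40 + 60 = €235.

235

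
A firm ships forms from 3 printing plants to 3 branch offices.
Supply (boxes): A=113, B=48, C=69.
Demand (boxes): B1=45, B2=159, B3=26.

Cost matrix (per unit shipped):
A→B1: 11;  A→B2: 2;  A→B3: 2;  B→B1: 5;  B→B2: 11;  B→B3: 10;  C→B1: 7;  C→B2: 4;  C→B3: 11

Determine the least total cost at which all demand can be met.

A cheapest plan:
  A->B2: 90 × 2 = 180
  A->B3: 23 × 2 = 46
  B->B1: 45 × 5 = 225
  B->B3: 3 × 10 = 30
  C->B2: 69 × 4 = 276
Total = 180 + 46 + 225 + 30 + 276 = 757.
(Supply check: A ships 113; B ships 48; C ships 69.)

757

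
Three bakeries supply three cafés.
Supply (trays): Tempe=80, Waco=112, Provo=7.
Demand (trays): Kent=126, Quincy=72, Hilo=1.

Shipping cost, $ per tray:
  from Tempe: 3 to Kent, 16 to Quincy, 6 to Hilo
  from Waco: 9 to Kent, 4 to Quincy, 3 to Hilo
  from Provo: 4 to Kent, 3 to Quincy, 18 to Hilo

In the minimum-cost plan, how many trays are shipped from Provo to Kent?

Optimal shipments:
  Tempe to Kent: 80 × $3 = $240
  Waco to Kent: 39 × $9 = $351
  Waco to Quincy: 72 × $4 = $288
  Waco to Hilo: 1 × $3 = $3
  Provo to Kent: 7 × $4 = $28
Total cost = $910.
So Provo→Kent carries 7 trays.

7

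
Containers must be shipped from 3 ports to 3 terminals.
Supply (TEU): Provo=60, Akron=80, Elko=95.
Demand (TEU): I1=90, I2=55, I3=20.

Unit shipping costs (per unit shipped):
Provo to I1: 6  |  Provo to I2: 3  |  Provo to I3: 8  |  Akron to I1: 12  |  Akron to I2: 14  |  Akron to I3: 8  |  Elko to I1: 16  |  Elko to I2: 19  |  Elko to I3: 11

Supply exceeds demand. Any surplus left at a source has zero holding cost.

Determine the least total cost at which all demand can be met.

One minimum-cost allocation:
  Provo–I1: 5 × 6 = 30
  Provo–I2: 55 × 3 = 165
  Akron–I1: 80 × 12 = 960
  Elko–I1: 5 × 16 = 80
  Elko–I3: 20 × 11 = 220
Total = 30 + 165 + 960 + 80 + 220 = 1455.
(Supply check: Provo ships 60; Akron ships 80; Elko ships 25.)

1455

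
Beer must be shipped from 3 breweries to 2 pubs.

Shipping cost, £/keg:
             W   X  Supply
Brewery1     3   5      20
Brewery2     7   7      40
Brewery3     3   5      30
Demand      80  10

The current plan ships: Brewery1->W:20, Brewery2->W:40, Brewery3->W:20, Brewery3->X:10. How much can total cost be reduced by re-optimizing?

20

Current plan cost = 20·3 + 40·7 + 20·3 + 10·5 = £450.
Optimal plan:
  Brewery1→W: 20 × £3 = £60
  Brewery2→W: 30 × £7 = £210
  Brewery2→X: 10 × £7 = £70
  Brewery3→W: 30 × £3 = £90
Optimal cost = £430.
Saving = 450 − 430 = £20.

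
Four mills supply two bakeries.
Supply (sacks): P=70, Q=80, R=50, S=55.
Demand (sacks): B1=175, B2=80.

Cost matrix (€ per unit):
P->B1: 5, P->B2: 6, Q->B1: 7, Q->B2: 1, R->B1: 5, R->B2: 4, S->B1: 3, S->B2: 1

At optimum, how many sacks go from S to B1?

55

The minimum-cost plan:
  P->B1: 70 × €5 = €350
  Q->B2: 80 × €1 = €80
  R->B1: 50 × €5 = €250
  S->B1: 55 × €3 = €165
Total cost = €845.
So S→B1 carries 55 sacks.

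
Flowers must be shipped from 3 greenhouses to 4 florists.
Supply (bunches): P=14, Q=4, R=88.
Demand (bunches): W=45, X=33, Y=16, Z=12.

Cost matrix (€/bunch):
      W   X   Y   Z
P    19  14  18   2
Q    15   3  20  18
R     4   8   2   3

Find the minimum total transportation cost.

492

Optimal allocation:
  P→X: 2 bunches
  P→Z: 12 bunches
  Q→X: 4 bunches
  R→W: 45 bunches
  R→X: 27 bunches
  R→Y: 16 bunches
Total cost = €492.
(Supply check: P ships 14; Q ships 4; R ships 88.)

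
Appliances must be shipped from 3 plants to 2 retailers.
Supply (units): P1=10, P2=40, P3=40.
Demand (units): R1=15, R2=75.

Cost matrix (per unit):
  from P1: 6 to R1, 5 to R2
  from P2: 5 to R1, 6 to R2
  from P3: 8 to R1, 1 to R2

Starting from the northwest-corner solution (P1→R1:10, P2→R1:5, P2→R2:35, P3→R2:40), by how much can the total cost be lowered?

20

Current plan cost = 10·6 + 5·5 + 35·6 + 40·1 = 335.
Optimal plan:
  P1–R2: 10 × 5 = 50
  P2–R1: 15 × 5 = 75
  P2–R2: 25 × 6 = 150
  P3–R2: 40 × 1 = 40
Optimal cost = 315.
Saving = 335 − 315 = 20.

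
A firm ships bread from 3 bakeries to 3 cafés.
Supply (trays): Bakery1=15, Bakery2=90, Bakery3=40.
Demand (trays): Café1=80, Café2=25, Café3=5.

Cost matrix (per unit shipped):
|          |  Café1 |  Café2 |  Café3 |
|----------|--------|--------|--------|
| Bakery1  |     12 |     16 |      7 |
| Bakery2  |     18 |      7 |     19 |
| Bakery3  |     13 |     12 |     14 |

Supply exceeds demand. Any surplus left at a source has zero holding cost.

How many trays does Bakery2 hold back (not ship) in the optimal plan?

35

An optimal plan:
  Bakery1->Café1: 10 × 12 = 120
  Bakery1->Café3: 5 × 7 = 35
  Bakery2->Café1: 30 × 18 = 540
  Bakery2->Café2: 25 × 7 = 175
  Bakery3->Café1: 40 × 13 = 520
Total cost = 1390.
Bakery2 ships 55 of its 90, leaving 35.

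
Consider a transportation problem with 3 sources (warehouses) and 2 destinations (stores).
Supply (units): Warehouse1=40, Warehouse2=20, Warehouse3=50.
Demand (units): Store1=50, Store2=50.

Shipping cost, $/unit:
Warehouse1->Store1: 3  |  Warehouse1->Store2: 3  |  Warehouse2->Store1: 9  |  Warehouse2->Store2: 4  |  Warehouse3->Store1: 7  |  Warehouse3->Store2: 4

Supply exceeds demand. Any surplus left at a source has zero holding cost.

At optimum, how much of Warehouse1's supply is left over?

An optimal plan:
  Warehouse1 to Store1: 40 × $3 = $120
  Warehouse2 to Store2: 10 × $4 = $40
  Warehouse3 to Store1: 10 × $7 = $70
  Warehouse3 to Store2: 40 × $4 = $160
Total cost = $390.
Warehouse1 ships 40 of its 40, leaving 0.

0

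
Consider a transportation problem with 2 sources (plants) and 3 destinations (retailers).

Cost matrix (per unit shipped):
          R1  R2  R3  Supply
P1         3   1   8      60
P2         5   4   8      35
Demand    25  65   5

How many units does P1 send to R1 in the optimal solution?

The minimum-cost plan:
  P1 to R2: 60 × 1 = 60
  P2 to R1: 25 × 5 = 125
  P2 to R2: 5 × 4 = 20
  P2 to R3: 5 × 8 = 40
Total cost = 245.
The route P1→R1 is not used.

0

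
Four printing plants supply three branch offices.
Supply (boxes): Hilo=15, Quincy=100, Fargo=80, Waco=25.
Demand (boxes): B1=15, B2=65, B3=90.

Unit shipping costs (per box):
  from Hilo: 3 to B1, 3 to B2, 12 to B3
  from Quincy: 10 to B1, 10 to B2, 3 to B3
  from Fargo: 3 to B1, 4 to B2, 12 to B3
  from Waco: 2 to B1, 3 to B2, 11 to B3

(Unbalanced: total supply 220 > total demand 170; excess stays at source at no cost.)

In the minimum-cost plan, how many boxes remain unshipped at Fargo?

Minimum-cost shipments:
  Hilo→B2: 15 × 3 = 45
  Quincy→B3: 90 × 3 = 270
  Fargo→B1: 15 × 3 = 45
  Fargo→B2: 25 × 4 = 100
  Waco→B2: 25 × 3 = 75
Total cost = 535.
Fargo ships 40 of its 80, leaving 40.

40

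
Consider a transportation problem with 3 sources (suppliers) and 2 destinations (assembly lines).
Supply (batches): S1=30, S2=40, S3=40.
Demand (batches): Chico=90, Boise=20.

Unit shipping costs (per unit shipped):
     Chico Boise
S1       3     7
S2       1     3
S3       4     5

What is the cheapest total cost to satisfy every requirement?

310

One minimum-cost allocation:
  S1→Chico: 30 × 3 = 90
  S2→Chico: 40 × 1 = 40
  S3→Chico: 20 × 4 = 80
  S3→Boise: 20 × 5 = 100
Total = 90 + 40 + 80 + 100 = 310.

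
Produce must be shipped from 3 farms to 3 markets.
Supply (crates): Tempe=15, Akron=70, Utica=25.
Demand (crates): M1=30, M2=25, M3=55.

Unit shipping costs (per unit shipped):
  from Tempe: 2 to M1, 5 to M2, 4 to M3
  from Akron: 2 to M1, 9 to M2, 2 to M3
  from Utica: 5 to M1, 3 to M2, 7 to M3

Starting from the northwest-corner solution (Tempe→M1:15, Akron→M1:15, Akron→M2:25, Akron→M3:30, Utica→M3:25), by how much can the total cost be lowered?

Current plan cost = 15·2 + 15·2 + 25·9 + 30·2 + 25·7 = 520.
Optimal plan:
  Tempe→M1: 15 × 2 = 30
  Akron→M1: 15 × 2 = 30
  Akron→M3: 55 × 2 = 110
  Utica→M2: 25 × 3 = 75
Optimal cost = 245.
Saving = 520 − 245 = 275.

275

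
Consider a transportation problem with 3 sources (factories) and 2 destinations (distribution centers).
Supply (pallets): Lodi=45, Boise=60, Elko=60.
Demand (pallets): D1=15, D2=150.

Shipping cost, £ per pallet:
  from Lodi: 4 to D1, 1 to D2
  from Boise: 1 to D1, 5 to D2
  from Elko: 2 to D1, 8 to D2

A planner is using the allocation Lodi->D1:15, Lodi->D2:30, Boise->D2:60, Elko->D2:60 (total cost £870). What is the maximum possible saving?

135

Current plan cost = 15·4 + 30·1 + 60·5 + 60·8 = £870.
Optimal plan:
  Lodi to D2: 45 × £1 = £45
  Boise to D2: 60 × £5 = £300
  Elko to D1: 15 × £2 = £30
  Elko to D2: 45 × £8 = £360
Optimal cost = £735.
Saving = 870 − 735 = £135.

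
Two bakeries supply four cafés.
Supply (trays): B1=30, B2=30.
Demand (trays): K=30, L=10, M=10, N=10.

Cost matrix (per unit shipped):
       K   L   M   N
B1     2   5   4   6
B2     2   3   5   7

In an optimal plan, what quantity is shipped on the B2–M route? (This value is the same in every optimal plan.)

The minimum-cost plan:
  B1–K: 10 × 2 = 20
  B1–M: 10 × 4 = 40
  B1–N: 10 × 6 = 60
  B2–K: 20 × 2 = 40
  B2–L: 10 × 3 = 30
Total cost = 190.
The route B2→M is not used.

0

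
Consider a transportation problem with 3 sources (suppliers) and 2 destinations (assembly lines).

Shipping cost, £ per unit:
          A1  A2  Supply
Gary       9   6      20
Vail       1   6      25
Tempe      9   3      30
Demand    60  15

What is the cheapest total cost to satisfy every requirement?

385

One minimum-cost allocation:
  Gary to A1: 20 batches
  Vail to A1: 25 batches
  Tempe to A1: 15 batches
  Tempe to A2: 15 batches
Total cost = £385.
(Supply check: Gary ships 20; Vail ships 25; Tempe ships 30.)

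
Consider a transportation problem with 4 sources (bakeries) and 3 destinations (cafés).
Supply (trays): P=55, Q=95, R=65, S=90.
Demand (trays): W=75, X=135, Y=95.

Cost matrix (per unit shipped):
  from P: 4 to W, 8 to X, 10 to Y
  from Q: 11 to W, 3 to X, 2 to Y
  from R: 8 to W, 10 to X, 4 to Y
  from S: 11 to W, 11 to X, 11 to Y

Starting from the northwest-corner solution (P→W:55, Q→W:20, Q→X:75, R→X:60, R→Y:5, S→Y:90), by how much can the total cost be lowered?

550

Current plan cost = 55·4 + 20·11 + 75·3 + 60·10 + 5·4 + 90·11 = 2275.
Optimal plan:
  P to W: 55 trays
  Q to X: 65 trays
  Q to Y: 30 trays
  R to Y: 65 trays
  S to W: 20 trays
  S to X: 70 trays
Optimal cost = 1725.
Saving = 2275 − 1725 = 550.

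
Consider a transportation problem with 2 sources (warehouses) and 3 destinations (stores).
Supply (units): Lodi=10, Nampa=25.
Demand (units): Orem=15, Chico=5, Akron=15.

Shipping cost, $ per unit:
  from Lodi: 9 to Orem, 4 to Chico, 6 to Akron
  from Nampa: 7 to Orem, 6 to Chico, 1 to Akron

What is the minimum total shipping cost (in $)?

150

A cheapest plan:
  Lodi–Orem: 5 × $9 = $45
  Lodi–Chico: 5 × $4 = $20
  Nampa–Orem: 10 × $7 = $70
  Nampa–Akron: 15 × $1 = $15
Total = 45 + 20 + 70 + 15 = $150.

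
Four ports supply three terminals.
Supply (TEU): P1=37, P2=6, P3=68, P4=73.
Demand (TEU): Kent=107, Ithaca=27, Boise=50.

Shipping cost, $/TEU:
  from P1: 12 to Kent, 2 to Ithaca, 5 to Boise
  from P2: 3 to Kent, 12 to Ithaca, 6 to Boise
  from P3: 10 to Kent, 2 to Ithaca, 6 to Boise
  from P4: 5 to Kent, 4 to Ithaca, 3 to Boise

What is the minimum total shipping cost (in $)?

Optimal allocation:
  P1–Boise: 37 × $5 = $185
  P2–Kent: 6 × $3 = $18
  P3–Kent: 28 × $10 = $280
  P3–Ithaca: 27 × $2 = $54
  P3–Boise: 13 × $6 = $78
  P4–Kent: 73 × $5 = $365
Total = 185 + 18 + 280 + 54 + 78 + 365 = $980.

980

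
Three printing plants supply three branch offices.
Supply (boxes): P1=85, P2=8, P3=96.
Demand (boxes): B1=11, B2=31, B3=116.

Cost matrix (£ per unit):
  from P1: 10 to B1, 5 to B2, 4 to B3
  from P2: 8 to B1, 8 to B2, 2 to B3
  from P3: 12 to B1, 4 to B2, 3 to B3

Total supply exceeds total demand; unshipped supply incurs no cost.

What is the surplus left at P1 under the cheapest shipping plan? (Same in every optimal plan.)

31

Minimum-cost shipments:
  P1→B1: 3 boxes
  P1→B2: 31 boxes
  P1→B3: 20 boxes
  P2→B1: 8 boxes
  P3→B3: 96 boxes
Total cost = £617.
P1 ships 54 of its 85, leaving 31.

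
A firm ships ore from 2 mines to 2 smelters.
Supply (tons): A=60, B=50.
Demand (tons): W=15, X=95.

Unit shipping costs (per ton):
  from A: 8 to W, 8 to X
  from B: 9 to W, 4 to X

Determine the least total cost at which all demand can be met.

680

A cheapest plan:
  A→W: 15 tons
  A→X: 45 tons
  B→X: 50 tons
Total cost = 680.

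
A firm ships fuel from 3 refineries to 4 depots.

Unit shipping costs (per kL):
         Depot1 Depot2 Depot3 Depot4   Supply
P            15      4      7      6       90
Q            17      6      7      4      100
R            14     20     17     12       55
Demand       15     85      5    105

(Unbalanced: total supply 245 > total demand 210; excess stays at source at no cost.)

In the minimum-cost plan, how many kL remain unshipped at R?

35

Minimum-cost shipments:
  P to Depot2: 85 × 4 = 340
  P to Depot3: 5 × 7 = 35
  Q to Depot4: 100 × 4 = 400
  R to Depot1: 15 × 14 = 210
  R to Depot4: 5 × 12 = 60
Total cost = 1045.
R ships 20 of its 55, leaving 35.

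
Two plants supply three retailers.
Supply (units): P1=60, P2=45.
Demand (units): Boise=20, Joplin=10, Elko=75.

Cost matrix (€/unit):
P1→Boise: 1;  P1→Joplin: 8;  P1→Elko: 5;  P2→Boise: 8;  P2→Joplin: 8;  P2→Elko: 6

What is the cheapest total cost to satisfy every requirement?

One minimum-cost allocation:
  P1 to Boise: 20 × €1 = €20
  P1 to Elko: 40 × €5 = €200
  P2 to Joplin: 10 × €8 = €80
  P2 to Elko: 35 × €6 = €210
Total = 20 + 200 + 80 + 210 = €510.
(Supply check: P1 ships 60; P2 ships 45.)

510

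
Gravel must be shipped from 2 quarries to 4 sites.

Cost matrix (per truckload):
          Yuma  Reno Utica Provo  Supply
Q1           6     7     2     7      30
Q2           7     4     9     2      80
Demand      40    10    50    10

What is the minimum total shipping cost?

580

An optimal shipping plan:
  Q1 to Utica: 30 truckloads
  Q2 to Yuma: 40 truckloads
  Q2 to Reno: 10 truckloads
  Q2 to Utica: 20 truckloads
  Q2 to Provo: 10 truckloads
Total cost = 580.
(Supply check: Q1 ships 30; Q2 ships 80.)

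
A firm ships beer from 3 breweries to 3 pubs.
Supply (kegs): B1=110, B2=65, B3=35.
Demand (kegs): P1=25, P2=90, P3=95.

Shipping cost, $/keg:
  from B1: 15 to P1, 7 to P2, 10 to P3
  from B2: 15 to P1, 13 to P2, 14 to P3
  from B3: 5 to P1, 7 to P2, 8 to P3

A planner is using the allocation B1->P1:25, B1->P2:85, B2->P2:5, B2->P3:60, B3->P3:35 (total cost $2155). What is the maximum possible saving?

Current plan cost = 25·15 + 85·7 + 5·13 + 60·14 + 35·8 = $2155.
Optimal plan:
  B1–P2: 90 × $7 = $630
  B1–P3: 20 × $10 = $200
  B2–P3: 65 × $14 = $910
  B3–P1: 25 × $5 = $125
  B3–P3: 10 × $8 = $80
Optimal cost = $1945.
Saving = 2155 − 1945 = $210.

210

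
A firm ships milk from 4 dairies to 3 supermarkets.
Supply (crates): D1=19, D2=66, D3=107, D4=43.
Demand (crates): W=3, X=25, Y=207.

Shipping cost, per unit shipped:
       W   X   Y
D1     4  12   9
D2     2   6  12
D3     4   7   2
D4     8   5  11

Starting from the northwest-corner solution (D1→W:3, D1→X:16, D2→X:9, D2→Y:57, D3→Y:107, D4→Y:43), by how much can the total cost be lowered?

159

Current plan cost = 3·4 + 16·12 + 9·6 + 57·12 + 107·2 + 43·11 = 1629.
Optimal plan:
  D1->Y: 19 × 9 = 171
  D2->W: 3 × 2 = 6
  D2->Y: 63 × 12 = 756
  D3->Y: 107 × 2 = 214
  D4->X: 25 × 5 = 125
  D4->Y: 18 × 11 = 198
Optimal cost = 1470.
Saving = 1629 − 1470 = 159.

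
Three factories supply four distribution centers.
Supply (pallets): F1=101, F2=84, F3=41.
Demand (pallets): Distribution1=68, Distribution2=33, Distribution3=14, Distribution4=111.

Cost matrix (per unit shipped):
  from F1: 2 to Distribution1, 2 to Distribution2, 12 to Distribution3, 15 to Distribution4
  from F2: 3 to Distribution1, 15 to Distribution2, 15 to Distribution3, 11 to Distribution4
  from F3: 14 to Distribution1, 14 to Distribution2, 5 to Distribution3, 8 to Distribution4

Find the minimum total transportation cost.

One minimum-cost allocation:
  F1→Distribution1: 68 × 2 = 136
  F1→Distribution2: 33 × 2 = 66
  F2→Distribution4: 84 × 11 = 924
  F3→Distribution3: 14 × 5 = 70
  F3→Distribution4: 27 × 8 = 216
Total = 136 + 66 + 924 + 70 + 216 = 1412.
(Supply check: F1 ships 101; F2 ships 84; F3 ships 41.)

1412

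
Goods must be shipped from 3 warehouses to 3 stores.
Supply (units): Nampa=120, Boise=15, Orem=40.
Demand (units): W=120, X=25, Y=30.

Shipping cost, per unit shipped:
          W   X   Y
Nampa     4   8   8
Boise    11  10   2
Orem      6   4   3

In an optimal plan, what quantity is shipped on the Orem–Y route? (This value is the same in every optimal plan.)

15

The minimum-cost plan:
  Nampa->W: 120 units
  Boise->Y: 15 units
  Orem->X: 25 units
  Orem->Y: 15 units
Total cost = 655.
So Orem→Y carries 15 units.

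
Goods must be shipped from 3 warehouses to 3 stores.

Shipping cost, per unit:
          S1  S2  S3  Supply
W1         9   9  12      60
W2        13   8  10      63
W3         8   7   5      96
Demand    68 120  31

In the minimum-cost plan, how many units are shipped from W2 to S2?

63

The minimum-cost plan:
  W1–S1: 60 × 9 = 540
  W2–S2: 63 × 8 = 504
  W3–S1: 8 × 8 = 64
  W3–S2: 57 × 7 = 399
  W3–S3: 31 × 5 = 155
Total cost = 1662.
So W2→S2 carries 63 units.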